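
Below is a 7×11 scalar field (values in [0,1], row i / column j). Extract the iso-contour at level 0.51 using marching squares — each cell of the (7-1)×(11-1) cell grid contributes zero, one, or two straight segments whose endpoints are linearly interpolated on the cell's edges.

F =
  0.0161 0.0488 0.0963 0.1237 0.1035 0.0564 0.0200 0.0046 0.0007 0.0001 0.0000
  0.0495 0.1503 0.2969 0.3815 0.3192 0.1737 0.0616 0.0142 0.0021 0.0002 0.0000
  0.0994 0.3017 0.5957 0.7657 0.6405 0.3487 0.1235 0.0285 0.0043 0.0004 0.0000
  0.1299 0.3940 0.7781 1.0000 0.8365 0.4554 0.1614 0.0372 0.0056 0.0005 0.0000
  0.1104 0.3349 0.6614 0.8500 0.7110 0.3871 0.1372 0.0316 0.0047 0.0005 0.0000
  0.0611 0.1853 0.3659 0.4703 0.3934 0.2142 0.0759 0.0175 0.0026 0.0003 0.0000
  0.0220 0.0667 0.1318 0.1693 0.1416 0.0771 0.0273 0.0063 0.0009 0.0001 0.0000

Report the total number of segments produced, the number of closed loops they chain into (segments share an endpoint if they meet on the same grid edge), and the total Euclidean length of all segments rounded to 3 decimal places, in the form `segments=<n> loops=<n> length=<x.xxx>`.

cell (1,1): code 0100 → (1.713,2.000)–(2.000,1.709)
cell (1,2): code 1100 → (1.334,3.000)–(1.713,2.000)
cell (1,3): code 1100 → (1.594,4.000)–(1.334,3.000)
cell (1,4): code 1000 → (2.000,4.447)–(1.594,4.000)
cell (2,1): code 0110 → (2.000,1.709)–(3.000,1.302)
cell (2,4): code 1001 → (3.000,4.857)–(2.000,4.447)
cell (3,1): code 0110 → (3.000,1.302)–(4.000,1.536)
cell (3,4): code 1001 → (4.000,4.621)–(3.000,4.857)
cell (4,1): code 0010 → (4.000,1.536)–(4.512,2.000)
cell (4,2): code 0011 → (4.512,2.000)–(4.895,3.000)
cell (4,3): code 0011 → (4.895,3.000)–(4.633,4.000)
cell (4,4): code 0001 → (4.633,4.000)–(4.000,4.621)
total: 12 segments, chained into 1 closed loop(s), length Σ = 11.012284

segments=12 loops=1 length=11.012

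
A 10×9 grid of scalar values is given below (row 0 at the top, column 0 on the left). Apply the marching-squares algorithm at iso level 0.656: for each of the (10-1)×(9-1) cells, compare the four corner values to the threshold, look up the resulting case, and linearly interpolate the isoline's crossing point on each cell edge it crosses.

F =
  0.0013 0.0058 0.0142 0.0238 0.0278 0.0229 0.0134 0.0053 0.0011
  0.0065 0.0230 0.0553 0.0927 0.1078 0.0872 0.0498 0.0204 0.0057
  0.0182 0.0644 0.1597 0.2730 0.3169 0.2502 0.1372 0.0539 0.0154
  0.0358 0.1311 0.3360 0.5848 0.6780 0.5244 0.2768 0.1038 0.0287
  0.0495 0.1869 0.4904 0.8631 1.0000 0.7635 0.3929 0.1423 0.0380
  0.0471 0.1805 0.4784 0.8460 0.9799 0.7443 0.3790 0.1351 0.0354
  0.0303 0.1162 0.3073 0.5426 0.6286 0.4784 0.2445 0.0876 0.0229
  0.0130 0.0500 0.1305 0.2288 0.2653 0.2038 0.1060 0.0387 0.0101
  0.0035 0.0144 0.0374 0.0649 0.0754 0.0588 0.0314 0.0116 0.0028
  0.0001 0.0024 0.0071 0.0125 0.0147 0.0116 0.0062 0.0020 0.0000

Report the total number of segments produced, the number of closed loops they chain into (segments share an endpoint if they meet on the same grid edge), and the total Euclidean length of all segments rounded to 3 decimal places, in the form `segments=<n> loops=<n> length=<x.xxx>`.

segments=12 loops=1 length=9.116

cell (2,3): code 0100 → (2.939,4.000)–(3.000,3.764)
cell (2,4): code 1000 → (3.000,4.143)–(2.939,4.000)
cell (3,2): code 0100 → (3.256,3.000)–(4.000,2.444)
cell (3,3): code 1110 → (3.000,3.764)–(3.256,3.000)
cell (3,4): code 1101 → (3.550,5.000)–(3.000,4.143)
cell (3,5): code 1000 → (4.000,5.290)–(3.550,5.000)
cell (4,2): code 0110 → (4.000,2.444)–(5.000,2.483)
cell (4,5): code 1001 → (5.000,5.242)–(4.000,5.290)
cell (5,2): code 0010 → (5.000,2.483)–(5.626,3.000)
cell (5,3): code 0011 → (5.626,3.000)–(5.922,4.000)
cell (5,4): code 0011 → (5.922,4.000)–(5.332,5.000)
cell (5,5): code 0001 → (5.332,5.000)–(5.000,5.242)
total: 12 segments, chained into 1 closed loop(s), length Σ = 9.115710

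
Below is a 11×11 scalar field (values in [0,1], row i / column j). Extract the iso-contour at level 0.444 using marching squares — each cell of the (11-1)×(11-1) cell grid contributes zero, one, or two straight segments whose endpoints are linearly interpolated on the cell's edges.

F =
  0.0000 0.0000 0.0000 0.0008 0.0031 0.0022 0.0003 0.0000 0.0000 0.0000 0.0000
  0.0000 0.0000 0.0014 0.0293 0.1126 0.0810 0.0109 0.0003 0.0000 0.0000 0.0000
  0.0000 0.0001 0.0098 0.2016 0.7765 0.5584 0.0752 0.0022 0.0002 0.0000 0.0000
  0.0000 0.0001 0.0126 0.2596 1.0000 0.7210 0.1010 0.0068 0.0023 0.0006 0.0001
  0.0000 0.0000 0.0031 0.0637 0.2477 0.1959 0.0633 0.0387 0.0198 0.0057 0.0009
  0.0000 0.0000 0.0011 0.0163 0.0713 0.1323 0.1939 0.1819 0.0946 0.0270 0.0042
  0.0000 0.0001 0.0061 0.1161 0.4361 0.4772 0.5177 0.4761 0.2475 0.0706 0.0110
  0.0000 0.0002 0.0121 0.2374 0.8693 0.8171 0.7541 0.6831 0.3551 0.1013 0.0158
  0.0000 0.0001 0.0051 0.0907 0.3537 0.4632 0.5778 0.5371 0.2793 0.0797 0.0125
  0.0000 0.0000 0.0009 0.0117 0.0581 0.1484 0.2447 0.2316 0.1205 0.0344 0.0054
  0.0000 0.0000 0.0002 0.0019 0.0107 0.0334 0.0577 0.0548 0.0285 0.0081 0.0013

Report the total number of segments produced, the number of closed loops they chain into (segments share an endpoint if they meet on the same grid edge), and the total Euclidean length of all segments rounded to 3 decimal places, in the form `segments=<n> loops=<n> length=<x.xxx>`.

cell (1,3): code 0100 → (1.499,4.000)–(2.000,3.422)
cell (1,4): code 1100 → (1.760,5.000)–(1.499,4.000)
cell (1,5): code 1000 → (2.000,5.237)–(1.760,5.000)
cell (2,3): code 0110 → (2.000,3.422)–(3.000,3.249)
cell (2,5): code 1001 → (3.000,5.447)–(2.000,5.237)
cell (3,3): code 0010 → (3.000,3.249)–(3.739,4.000)
cell (3,4): code 0011 → (3.739,4.000)–(3.528,5.000)
cell (3,5): code 0001 → (3.528,5.000)–(3.000,5.447)
cell (5,4): code 0100 → (5.904,5.000)–(6.000,4.192)
cell (5,5): code 1100 → (5.772,6.000)–(5.904,5.000)
cell (5,6): code 1100 → (5.891,7.000)–(5.772,6.000)
cell (5,7): code 1000 → (6.000,7.140)–(5.891,7.000)
cell (6,3): code 0100 → (6.018,4.000)–(7.000,3.327)
cell (6,4): code 1110 → (6.000,4.192)–(6.018,4.000)
cell (6,7): code 1001 → (7.000,7.729)–(6.000,7.140)
cell (7,3): code 0010 → (7.000,3.327)–(7.825,4.000)
cell (7,4): code 0111 → (7.825,4.000)–(8.000,4.825)
cell (7,7): code 1001 → (8.000,7.361)–(7.000,7.729)
cell (8,4): code 0010 → (8.000,4.825)–(8.061,5.000)
cell (8,5): code 0011 → (8.061,5.000)–(8.402,6.000)
cell (8,6): code 0011 → (8.402,6.000)–(8.305,7.000)
cell (8,7): code 0001 → (8.305,7.000)–(8.000,7.361)
total: 22 segments, chained into 2 closed loop(s), length Σ = 18.182255

segments=22 loops=2 length=18.182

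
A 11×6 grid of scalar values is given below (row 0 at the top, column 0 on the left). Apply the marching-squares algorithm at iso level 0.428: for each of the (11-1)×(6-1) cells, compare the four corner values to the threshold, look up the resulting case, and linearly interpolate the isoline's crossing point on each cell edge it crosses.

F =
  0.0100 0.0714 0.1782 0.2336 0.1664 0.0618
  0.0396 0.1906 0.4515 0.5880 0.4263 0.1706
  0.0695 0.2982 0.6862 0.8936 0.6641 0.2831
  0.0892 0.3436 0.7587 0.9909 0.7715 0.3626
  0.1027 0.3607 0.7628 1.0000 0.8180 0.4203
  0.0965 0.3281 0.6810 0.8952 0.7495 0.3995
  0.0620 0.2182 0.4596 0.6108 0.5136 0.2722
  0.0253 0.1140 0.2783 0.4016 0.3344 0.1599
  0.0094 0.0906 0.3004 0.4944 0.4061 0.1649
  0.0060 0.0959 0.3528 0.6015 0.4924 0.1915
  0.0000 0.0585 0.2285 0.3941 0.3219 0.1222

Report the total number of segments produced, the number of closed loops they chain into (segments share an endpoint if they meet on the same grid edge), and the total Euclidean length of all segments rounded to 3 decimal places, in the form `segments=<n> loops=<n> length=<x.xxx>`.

segments=26 loops=2 length=22.728

cell (0,1): code 0100 → (0.914,2.000)–(1.000,1.910)
cell (0,2): code 1100 → (0.549,3.000)–(0.914,2.000)
cell (0,3): code 1000 → (1.000,3.989)–(0.549,3.000)
cell (1,1): code 0110 → (1.000,1.910)–(2.000,1.335)
cell (1,3): code 1101 → (1.007,4.000)–(1.000,3.989)
cell (1,4): code 1000 → (2.000,4.620)–(1.007,4.000)
cell (2,1): code 0110 → (2.000,1.335)–(3.000,1.203)
cell (2,4): code 1001 → (3.000,4.840)–(2.000,4.620)
cell (3,1): code 0110 → (3.000,1.203)–(4.000,1.167)
cell (3,4): code 1001 → (4.000,4.981)–(3.000,4.840)
cell (4,1): code 0110 → (4.000,1.167)–(5.000,1.283)
cell (4,4): code 1001 → (5.000,4.919)–(4.000,4.981)
cell (5,1): code 0110 → (5.000,1.283)–(6.000,1.869)
cell (5,4): code 1001 → (6.000,4.355)–(5.000,4.919)
cell (6,1): code 0010 → (6.000,1.869)–(6.174,2.000)
cell (6,2): code 0011 → (6.174,2.000)–(6.874,3.000)
cell (6,3): code 0011 → (6.874,3.000)–(6.478,4.000)
cell (6,4): code 0001 → (6.478,4.000)–(6.000,4.355)
cell (7,2): code 0100 → (7.284,3.000)–(8.000,2.658)
cell (7,3): code 1000 → (8.000,3.752)–(7.284,3.000)
cell (8,2): code 0110 → (8.000,2.658)–(9.000,2.302)
cell (8,3): code 1101 → (8.254,4.000)–(8.000,3.752)
cell (8,4): code 1000 → (9.000,4.214)–(8.254,4.000)
cell (9,2): code 0010 → (9.000,2.302)–(9.837,3.000)
cell (9,3): code 0011 → (9.837,3.000)–(9.378,4.000)
cell (9,4): code 0001 → (9.378,4.000)–(9.000,4.214)
total: 26 segments, chained into 2 closed loop(s), length Σ = 22.728498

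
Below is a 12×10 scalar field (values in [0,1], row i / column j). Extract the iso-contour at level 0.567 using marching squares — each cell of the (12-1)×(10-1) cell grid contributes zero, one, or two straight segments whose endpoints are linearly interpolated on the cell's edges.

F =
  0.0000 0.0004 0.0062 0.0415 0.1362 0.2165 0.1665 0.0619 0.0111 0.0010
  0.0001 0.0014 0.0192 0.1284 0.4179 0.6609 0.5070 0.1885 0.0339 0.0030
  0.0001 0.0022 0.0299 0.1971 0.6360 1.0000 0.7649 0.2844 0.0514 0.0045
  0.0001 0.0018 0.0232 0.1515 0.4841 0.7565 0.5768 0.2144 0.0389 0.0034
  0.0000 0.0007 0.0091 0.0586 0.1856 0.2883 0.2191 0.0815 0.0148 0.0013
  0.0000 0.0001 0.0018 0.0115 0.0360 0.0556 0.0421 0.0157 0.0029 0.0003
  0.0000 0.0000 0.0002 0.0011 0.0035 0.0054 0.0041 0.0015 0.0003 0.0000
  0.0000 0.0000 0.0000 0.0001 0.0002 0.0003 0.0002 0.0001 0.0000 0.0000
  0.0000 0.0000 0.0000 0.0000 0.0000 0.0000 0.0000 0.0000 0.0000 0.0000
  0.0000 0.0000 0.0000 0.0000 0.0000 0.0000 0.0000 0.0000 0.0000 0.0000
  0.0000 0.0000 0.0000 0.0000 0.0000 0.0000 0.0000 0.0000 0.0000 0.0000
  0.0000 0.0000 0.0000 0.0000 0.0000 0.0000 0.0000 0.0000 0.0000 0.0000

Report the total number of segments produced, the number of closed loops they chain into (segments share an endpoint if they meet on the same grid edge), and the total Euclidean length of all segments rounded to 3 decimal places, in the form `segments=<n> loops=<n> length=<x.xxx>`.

segments=12 loops=1 length=7.772

cell (0,4): code 0100 → (0.789,5.000)–(1.000,4.614)
cell (0,5): code 1000 → (1.000,5.610)–(0.789,5.000)
cell (1,3): code 0100 → (1.684,4.000)–(2.000,3.843)
cell (1,4): code 1110 → (1.000,4.614)–(1.684,4.000)
cell (1,5): code 1101 → (1.233,6.000)–(1.000,5.610)
cell (1,6): code 1000 → (2.000,6.412)–(1.233,6.000)
cell (2,3): code 0010 → (2.000,3.843)–(2.454,4.000)
cell (2,4): code 0111 → (2.454,4.000)–(3.000,4.304)
cell (2,6): code 1001 → (3.000,6.027)–(2.000,6.412)
cell (3,4): code 0010 → (3.000,4.304)–(3.405,5.000)
cell (3,5): code 0011 → (3.405,5.000)–(3.027,6.000)
cell (3,6): code 0001 → (3.027,6.000)–(3.000,6.027)
total: 12 segments, chained into 1 closed loop(s), length Σ = 7.772088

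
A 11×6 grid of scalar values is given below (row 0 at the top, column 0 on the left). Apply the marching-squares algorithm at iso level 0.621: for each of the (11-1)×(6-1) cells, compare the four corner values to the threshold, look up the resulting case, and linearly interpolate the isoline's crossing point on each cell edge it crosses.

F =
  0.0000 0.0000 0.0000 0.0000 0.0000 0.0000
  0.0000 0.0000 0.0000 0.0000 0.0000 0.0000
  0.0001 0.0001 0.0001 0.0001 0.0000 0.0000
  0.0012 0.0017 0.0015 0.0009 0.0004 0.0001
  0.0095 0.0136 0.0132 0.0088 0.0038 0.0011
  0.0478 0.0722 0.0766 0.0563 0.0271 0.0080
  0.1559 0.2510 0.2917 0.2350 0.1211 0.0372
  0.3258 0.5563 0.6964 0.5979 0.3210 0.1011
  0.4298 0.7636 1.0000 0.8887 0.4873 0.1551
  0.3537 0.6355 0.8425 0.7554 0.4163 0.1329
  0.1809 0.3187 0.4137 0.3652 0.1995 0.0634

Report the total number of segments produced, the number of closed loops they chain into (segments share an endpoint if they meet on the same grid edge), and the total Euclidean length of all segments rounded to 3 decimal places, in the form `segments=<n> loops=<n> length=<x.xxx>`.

cell (6,1): code 0100 → (6.814,2.000)–(7.000,1.462)
cell (6,2): code 1000 → (7.000,2.765)–(6.814,2.000)
cell (7,0): code 0100 → (7.312,1.000)–(8.000,0.573)
cell (7,1): code 1110 → (7.000,1.462)–(7.312,1.000)
cell (7,2): code 1101 → (7.079,3.000)–(7.000,2.765)
cell (7,3): code 1000 → (8.000,3.667)–(7.079,3.000)
cell (8,0): code 0110 → (8.000,0.573)–(9.000,0.949)
cell (8,3): code 1001 → (9.000,3.396)–(8.000,3.667)
cell (9,0): code 0010 → (9.000,0.949)–(9.046,1.000)
cell (9,1): code 0011 → (9.046,1.000)–(9.517,2.000)
cell (9,2): code 0011 → (9.517,2.000)–(9.344,3.000)
cell (9,3): code 0001 → (9.344,3.000)–(9.000,3.396)
total: 12 segments, chained into 1 closed loop(s), length Σ = 8.927021

segments=12 loops=1 length=8.927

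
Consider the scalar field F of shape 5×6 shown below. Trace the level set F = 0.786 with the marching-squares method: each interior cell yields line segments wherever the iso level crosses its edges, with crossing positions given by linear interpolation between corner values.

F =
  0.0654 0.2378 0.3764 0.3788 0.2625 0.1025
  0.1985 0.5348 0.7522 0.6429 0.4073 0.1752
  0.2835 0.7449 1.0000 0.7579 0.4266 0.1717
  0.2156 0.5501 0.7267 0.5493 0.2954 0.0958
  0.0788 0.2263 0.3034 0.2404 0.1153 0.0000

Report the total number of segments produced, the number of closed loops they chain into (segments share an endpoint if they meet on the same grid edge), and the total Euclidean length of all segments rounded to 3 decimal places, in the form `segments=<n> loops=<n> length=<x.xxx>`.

cell (1,1): code 0100 → (1.136,2.000)–(2.000,1.161)
cell (1,2): code 1000 → (2.000,2.884)–(1.136,2.000)
cell (2,1): code 0010 → (2.000,1.161)–(2.783,2.000)
cell (2,2): code 0001 → (2.783,2.000)–(2.000,2.884)
total: 4 segments, chained into 1 closed loop(s), length Σ = 4.768157

segments=4 loops=1 length=4.768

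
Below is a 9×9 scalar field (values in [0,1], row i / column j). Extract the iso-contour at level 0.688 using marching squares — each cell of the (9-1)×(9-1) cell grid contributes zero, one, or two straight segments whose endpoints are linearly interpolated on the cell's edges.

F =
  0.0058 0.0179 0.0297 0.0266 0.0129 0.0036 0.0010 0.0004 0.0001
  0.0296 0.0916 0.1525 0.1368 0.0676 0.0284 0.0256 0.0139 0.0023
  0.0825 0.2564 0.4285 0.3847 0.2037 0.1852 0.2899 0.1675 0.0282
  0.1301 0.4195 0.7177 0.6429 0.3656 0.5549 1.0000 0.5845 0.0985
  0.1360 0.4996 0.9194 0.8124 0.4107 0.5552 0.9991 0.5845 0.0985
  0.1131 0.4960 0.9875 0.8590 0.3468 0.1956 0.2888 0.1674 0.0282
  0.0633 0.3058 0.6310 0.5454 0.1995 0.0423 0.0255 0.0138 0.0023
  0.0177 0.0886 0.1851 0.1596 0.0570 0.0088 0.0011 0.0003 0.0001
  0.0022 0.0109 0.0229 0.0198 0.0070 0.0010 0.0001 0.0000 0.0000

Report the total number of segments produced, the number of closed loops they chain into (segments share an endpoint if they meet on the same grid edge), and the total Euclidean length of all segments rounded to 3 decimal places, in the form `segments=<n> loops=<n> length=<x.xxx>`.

segments=16 loops=2 length=13.220

cell (2,1): code 0100 → (2.897,2.000)–(3.000,1.900)
cell (2,2): code 1000 → (3.000,2.397)–(2.897,2.000)
cell (2,5): code 0100 → (2.561,6.000)–(3.000,5.299)
cell (2,6): code 1000 → (3.000,6.751)–(2.561,6.000)
cell (3,1): code 0110 → (3.000,1.900)–(4.000,1.449)
cell (3,2): code 1101 → (3.266,3.000)–(3.000,2.397)
cell (3,3): code 1000 → (4.000,3.310)–(3.266,3.000)
cell (3,5): code 0110 → (3.000,5.299)–(4.000,5.299)
cell (3,6): code 1001 → (4.000,6.750)–(3.000,6.751)
cell (4,1): code 0110 → (4.000,1.449)–(5.000,1.391)
cell (4,3): code 1001 → (5.000,3.334)–(4.000,3.310)
cell (4,5): code 0010 → (4.000,5.299)–(4.438,6.000)
cell (4,6): code 0001 → (4.438,6.000)–(4.000,6.750)
cell (5,1): code 0010 → (5.000,1.391)–(5.840,2.000)
cell (5,2): code 0011 → (5.840,2.000)–(5.545,3.000)
cell (5,3): code 0001 → (5.545,3.000)–(5.000,3.334)
total: 16 segments, chained into 2 closed loop(s), length Σ = 13.220365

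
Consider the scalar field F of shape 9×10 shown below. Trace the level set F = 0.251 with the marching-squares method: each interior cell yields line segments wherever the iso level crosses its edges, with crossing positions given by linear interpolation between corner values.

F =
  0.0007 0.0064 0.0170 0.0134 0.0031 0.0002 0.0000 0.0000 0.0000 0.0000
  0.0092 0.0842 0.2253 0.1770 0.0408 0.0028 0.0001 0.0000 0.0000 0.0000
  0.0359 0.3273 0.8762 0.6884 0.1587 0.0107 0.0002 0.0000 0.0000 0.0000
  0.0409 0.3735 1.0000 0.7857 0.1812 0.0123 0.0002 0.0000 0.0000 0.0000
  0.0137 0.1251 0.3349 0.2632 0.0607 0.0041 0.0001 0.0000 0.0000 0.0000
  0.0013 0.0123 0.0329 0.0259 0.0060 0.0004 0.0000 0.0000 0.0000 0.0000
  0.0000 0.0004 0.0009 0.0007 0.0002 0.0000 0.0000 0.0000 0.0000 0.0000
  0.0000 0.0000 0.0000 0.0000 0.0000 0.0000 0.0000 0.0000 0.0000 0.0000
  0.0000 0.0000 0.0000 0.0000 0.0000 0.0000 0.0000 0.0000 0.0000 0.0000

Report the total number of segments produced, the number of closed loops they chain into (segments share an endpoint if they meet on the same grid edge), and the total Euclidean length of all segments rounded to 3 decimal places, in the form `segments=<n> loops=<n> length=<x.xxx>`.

segments=12 loops=1 length=10.090

cell (1,0): code 0100 → (1.686,1.000)–(2.000,0.738)
cell (1,1): code 1100 → (1.039,2.000)–(1.686,1.000)
cell (1,2): code 1100 → (1.145,3.000)–(1.039,2.000)
cell (1,3): code 1000 → (2.000,3.826)–(1.145,3.000)
cell (2,0): code 0110 → (2.000,0.738)–(3.000,0.632)
cell (2,3): code 1001 → (3.000,3.885)–(2.000,3.826)
cell (3,0): code 0010 → (3.000,0.632)–(3.493,1.000)
cell (3,1): code 0111 → (3.493,1.000)–(4.000,1.600)
cell (3,3): code 1001 → (4.000,3.060)–(3.000,3.885)
cell (4,1): code 0010 → (4.000,1.600)–(4.278,2.000)
cell (4,2): code 0011 → (4.278,2.000)–(4.051,3.000)
cell (4,3): code 0001 → (4.051,3.000)–(4.000,3.060)
total: 12 segments, chained into 1 closed loop(s), length Σ = 10.089759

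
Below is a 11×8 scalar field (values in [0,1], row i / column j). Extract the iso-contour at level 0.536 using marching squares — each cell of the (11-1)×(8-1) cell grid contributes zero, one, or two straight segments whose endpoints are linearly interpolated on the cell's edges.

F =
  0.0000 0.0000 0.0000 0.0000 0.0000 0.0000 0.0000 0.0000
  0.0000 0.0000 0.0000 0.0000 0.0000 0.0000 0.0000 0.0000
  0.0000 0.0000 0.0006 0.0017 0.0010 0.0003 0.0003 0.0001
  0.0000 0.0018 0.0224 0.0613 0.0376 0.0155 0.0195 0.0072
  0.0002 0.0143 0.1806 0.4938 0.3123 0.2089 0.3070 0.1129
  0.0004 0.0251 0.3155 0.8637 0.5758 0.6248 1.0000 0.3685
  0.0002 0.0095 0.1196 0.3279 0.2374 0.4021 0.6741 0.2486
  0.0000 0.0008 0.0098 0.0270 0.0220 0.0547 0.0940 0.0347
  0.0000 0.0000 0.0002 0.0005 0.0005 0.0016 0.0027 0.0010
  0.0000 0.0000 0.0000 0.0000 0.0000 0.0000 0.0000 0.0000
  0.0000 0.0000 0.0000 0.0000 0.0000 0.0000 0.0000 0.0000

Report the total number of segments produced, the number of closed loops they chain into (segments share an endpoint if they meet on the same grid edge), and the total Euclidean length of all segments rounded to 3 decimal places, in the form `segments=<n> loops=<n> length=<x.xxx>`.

segments=12 loops=1 length=11.235

cell (4,2): code 0100 → (4.114,3.000)–(5.000,2.402)
cell (4,3): code 1100 → (4.849,4.000)–(4.114,3.000)
cell (4,4): code 1100 → (4.786,5.000)–(4.849,4.000)
cell (4,5): code 1100 → (4.330,6.000)–(4.786,5.000)
cell (4,6): code 1000 → (5.000,6.735)–(4.330,6.000)
cell (5,2): code 0010 → (5.000,2.402)–(5.612,3.000)
cell (5,3): code 0011 → (5.612,3.000)–(5.118,4.000)
cell (5,4): code 0011 → (5.118,4.000)–(5.399,5.000)
cell (5,5): code 0111 → (5.399,5.000)–(6.000,5.492)
cell (5,6): code 1001 → (6.000,6.325)–(5.000,6.735)
cell (6,5): code 0010 → (6.000,5.492)–(6.238,6.000)
cell (6,6): code 0001 → (6.238,6.000)–(6.000,6.325)
total: 12 segments, chained into 1 closed loop(s), length Σ = 11.235362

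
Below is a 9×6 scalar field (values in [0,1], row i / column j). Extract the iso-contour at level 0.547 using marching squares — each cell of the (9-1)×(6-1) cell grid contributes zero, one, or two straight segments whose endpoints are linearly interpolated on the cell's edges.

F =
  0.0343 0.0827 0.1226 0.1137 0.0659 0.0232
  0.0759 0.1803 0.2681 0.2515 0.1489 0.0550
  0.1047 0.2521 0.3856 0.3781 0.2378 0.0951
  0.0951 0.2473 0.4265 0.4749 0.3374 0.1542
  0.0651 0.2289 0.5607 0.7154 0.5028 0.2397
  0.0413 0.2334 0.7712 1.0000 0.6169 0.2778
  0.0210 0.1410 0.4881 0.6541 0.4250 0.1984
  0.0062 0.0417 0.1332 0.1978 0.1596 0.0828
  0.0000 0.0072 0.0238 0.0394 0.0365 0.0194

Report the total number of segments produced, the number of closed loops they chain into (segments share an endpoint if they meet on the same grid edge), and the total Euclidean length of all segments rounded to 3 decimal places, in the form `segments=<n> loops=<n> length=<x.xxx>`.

cell (3,1): code 0100 → (3.898,2.000)–(4.000,1.959)
cell (3,2): code 1100 → (3.300,3.000)–(3.898,2.000)
cell (3,3): code 1000 → (4.000,3.792)–(3.300,3.000)
cell (4,1): code 0110 → (4.000,1.959)–(5.000,1.583)
cell (4,3): code 1101 → (4.387,4.000)–(4.000,3.792)
cell (4,4): code 1000 → (5.000,4.206)–(4.387,4.000)
cell (5,1): code 0010 → (5.000,1.583)–(5.792,2.000)
cell (5,2): code 0111 → (5.792,2.000)–(6.000,2.355)
cell (5,3): code 1011 → (6.000,3.467)–(5.364,4.000)
cell (5,4): code 0001 → (5.364,4.000)–(5.000,4.206)
cell (6,2): code 0010 → (6.000,2.355)–(6.235,3.000)
cell (6,3): code 0001 → (6.235,3.000)–(6.000,3.467)
total: 12 segments, chained into 1 closed loop(s), length Σ = 8.250561

segments=12 loops=1 length=8.251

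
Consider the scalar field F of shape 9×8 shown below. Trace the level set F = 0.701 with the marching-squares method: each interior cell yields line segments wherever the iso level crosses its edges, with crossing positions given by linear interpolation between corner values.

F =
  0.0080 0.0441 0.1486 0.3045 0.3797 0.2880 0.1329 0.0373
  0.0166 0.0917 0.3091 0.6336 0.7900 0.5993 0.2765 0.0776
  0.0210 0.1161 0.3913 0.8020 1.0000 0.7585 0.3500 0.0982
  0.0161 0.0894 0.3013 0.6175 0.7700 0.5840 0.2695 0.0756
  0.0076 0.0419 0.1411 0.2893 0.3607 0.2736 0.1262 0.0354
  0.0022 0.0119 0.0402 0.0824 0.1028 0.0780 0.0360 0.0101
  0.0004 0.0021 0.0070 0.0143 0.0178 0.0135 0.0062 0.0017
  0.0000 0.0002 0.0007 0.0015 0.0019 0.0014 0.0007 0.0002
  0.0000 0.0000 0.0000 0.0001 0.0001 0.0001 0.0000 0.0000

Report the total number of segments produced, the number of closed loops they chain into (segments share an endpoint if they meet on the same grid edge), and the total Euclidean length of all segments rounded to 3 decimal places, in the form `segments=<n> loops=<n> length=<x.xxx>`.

cell (0,3): code 0100 → (0.783,4.000)–(1.000,3.431)
cell (0,4): code 1000 → (1.000,4.467)–(0.783,4.000)
cell (1,2): code 0100 → (1.400,3.000)–(2.000,2.754)
cell (1,3): code 1110 → (1.000,3.431)–(1.400,3.000)
cell (1,4): code 1101 → (1.639,5.000)–(1.000,4.467)
cell (1,5): code 1000 → (2.000,5.141)–(1.639,5.000)
cell (2,2): code 0010 → (2.000,2.754)–(2.547,3.000)
cell (2,3): code 0111 → (2.547,3.000)–(3.000,3.548)
cell (2,4): code 1011 → (3.000,4.371)–(2.330,5.000)
cell (2,5): code 0001 → (2.330,5.000)–(2.000,5.141)
cell (3,3): code 0010 → (3.000,3.548)–(3.169,4.000)
cell (3,4): code 0001 → (3.169,4.000)–(3.000,4.371)
total: 12 segments, chained into 1 closed loop(s), length Σ = 7.058306

segments=12 loops=1 length=7.058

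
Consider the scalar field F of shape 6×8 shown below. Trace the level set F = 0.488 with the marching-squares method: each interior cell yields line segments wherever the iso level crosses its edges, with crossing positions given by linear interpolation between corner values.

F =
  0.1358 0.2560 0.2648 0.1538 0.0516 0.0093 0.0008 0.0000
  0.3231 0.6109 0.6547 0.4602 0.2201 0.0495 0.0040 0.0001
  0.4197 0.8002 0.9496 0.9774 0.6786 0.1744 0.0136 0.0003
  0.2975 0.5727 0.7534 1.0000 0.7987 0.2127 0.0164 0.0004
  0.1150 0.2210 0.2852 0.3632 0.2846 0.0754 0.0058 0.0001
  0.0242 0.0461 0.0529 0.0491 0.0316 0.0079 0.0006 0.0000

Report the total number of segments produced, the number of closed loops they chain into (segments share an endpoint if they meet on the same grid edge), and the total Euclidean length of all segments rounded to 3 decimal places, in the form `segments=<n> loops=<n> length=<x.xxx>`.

cell (0,0): code 0100 → (0.654,1.000)–(1.000,0.573)
cell (0,1): code 1100 → (0.572,2.000)–(0.654,1.000)
cell (0,2): code 1000 → (1.000,2.857)–(0.572,2.000)
cell (1,0): code 0110 → (1.000,0.573)–(2.000,0.180)
cell (1,2): code 1101 → (1.054,3.000)–(1.000,2.857)
cell (1,3): code 1100 → (1.584,4.000)–(1.054,3.000)
cell (1,4): code 1000 → (2.000,4.378)–(1.584,4.000)
cell (2,0): code 0110 → (2.000,0.180)–(3.000,0.692)
cell (2,4): code 1001 → (3.000,4.530)–(2.000,4.378)
cell (3,0): code 0010 → (3.000,0.692)–(3.241,1.000)
cell (3,1): code 0011 → (3.241,1.000)–(3.567,2.000)
cell (3,2): code 0011 → (3.567,2.000)–(3.804,3.000)
cell (3,3): code 0011 → (3.804,3.000)–(3.604,4.000)
cell (3,4): code 0001 → (3.604,4.000)–(3.000,4.530)
total: 14 segments, chained into 1 closed loop(s), length Σ = 11.861461

segments=14 loops=1 length=11.861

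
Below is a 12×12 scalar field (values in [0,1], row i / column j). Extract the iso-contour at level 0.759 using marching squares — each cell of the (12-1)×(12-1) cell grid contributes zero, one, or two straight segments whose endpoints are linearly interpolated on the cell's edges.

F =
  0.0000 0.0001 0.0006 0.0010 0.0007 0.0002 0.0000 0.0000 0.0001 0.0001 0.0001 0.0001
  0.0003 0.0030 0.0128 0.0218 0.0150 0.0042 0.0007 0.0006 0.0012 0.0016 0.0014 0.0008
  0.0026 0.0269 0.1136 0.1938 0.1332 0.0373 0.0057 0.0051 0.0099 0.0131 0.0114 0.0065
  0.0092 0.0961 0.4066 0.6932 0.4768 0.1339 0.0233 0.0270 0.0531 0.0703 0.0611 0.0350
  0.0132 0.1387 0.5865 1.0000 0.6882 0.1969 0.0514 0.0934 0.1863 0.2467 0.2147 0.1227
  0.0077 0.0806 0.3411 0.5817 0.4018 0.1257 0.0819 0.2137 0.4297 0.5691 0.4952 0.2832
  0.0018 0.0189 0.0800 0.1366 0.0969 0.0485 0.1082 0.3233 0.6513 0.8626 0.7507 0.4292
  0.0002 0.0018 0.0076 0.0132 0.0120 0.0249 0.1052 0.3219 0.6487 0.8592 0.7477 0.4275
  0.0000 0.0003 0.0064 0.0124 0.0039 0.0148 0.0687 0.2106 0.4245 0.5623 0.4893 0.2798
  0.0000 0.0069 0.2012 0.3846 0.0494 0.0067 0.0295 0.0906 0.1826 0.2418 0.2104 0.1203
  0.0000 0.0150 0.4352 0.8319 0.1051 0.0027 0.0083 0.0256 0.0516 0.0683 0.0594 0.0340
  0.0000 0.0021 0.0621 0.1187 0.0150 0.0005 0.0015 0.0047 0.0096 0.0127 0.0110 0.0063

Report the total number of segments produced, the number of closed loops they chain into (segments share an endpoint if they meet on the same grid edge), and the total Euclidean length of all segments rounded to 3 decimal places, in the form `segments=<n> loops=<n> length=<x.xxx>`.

cell (3,2): code 0100 → (3.214,3.000)–(4.000,2.417)
cell (3,3): code 1000 → (4.000,3.773)–(3.214,3.000)
cell (4,2): code 0010 → (4.000,2.417)–(4.576,3.000)
cell (4,3): code 0001 → (4.576,3.000)–(4.000,3.773)
cell (5,8): code 0100 → (5.647,9.000)–(6.000,8.510)
cell (5,9): code 1000 → (6.000,9.926)–(5.647,9.000)
cell (6,8): code 0110 → (6.000,8.510)–(7.000,8.524)
cell (6,9): code 1001 → (7.000,9.899)–(6.000,9.926)
cell (7,8): code 0010 → (7.000,8.524)–(7.337,9.000)
cell (7,9): code 0001 → (7.337,9.000)–(7.000,9.899)
cell (9,2): code 0100 → (9.837,3.000)–(10.000,2.816)
cell (9,3): code 1000 → (10.000,3.100)–(9.837,3.000)
cell (10,2): code 0010 → (10.000,2.816)–(10.102,3.000)
cell (10,3): code 0001 → (10.102,3.000)–(10.000,3.100)
total: 14 segments, chained into 3 closed loop(s), length Σ = 9.793107

segments=14 loops=3 length=9.793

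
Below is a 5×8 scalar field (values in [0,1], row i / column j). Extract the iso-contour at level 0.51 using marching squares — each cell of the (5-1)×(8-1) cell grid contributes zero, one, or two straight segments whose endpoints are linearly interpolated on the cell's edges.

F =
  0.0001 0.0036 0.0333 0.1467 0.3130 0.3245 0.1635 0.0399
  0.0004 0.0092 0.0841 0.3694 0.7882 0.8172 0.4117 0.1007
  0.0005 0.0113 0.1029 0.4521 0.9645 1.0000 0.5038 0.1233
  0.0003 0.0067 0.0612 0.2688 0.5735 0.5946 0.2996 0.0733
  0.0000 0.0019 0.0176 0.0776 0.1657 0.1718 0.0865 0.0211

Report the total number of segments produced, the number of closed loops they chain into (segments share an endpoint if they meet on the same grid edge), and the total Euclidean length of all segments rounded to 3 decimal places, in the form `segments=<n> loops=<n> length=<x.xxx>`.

cell (0,3): code 0100 → (0.415,4.000)–(1.000,3.336)
cell (0,4): code 1100 → (0.376,5.000)–(0.415,4.000)
cell (0,5): code 1000 → (1.000,5.758)–(0.376,5.000)
cell (1,3): code 0110 → (1.000,3.336)–(2.000,3.113)
cell (1,5): code 1001 → (2.000,5.988)–(1.000,5.758)
cell (2,3): code 0110 → (2.000,3.113)–(3.000,3.792)
cell (2,5): code 1001 → (3.000,5.287)–(2.000,5.988)
cell (3,3): code 0010 → (3.000,3.792)–(3.156,4.000)
cell (3,4): code 0011 → (3.156,4.000)–(3.200,5.000)
cell (3,5): code 0001 → (3.200,5.000)–(3.000,5.287)
total: 10 segments, chained into 1 closed loop(s), length Σ = 8.958328

segments=10 loops=1 length=8.958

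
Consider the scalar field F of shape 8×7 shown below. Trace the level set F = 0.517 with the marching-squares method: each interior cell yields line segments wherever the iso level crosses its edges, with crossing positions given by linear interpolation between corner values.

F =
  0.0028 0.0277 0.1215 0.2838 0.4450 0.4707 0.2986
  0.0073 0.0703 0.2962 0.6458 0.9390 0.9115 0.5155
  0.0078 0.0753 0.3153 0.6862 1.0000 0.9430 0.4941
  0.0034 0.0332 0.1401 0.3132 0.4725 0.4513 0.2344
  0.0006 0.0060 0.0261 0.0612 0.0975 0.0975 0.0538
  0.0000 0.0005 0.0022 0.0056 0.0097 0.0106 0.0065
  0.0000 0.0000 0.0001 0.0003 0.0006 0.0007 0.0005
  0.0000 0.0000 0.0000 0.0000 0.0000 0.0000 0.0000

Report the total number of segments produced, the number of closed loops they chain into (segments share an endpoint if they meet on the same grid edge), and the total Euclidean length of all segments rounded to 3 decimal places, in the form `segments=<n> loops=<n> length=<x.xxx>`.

segments=10 loops=1 length=10.006

cell (0,2): code 0100 → (0.644,3.000)–(1.000,2.632)
cell (0,3): code 1100 → (0.146,4.000)–(0.644,3.000)
cell (0,4): code 1100 → (0.105,5.000)–(0.146,4.000)
cell (0,5): code 1000 → (1.000,5.996)–(0.105,5.000)
cell (1,2): code 0110 → (1.000,2.632)–(2.000,2.544)
cell (1,5): code 1001 → (2.000,5.949)–(1.000,5.996)
cell (2,2): code 0010 → (2.000,2.544)–(2.454,3.000)
cell (2,3): code 0011 → (2.454,3.000)–(2.916,4.000)
cell (2,4): code 0011 → (2.916,4.000)–(2.866,5.000)
cell (2,5): code 0001 → (2.866,5.000)–(2.000,5.949)
total: 10 segments, chained into 1 closed loop(s), length Σ = 10.005593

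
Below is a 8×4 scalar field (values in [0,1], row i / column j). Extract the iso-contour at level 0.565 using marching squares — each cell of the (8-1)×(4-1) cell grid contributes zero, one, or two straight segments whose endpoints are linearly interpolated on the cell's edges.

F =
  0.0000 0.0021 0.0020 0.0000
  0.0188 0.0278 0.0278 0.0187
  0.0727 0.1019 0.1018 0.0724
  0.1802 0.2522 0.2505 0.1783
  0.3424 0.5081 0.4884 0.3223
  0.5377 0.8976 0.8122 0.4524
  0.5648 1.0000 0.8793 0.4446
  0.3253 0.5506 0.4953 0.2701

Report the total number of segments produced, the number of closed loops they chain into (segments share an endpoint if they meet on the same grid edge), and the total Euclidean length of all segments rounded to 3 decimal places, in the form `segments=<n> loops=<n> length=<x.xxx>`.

cell (4,0): code 0100 → (4.146,1.000)–(5.000,0.076)
cell (4,1): code 1100 → (4.237,2.000)–(4.146,1.000)
cell (4,2): code 1000 → (5.000,2.687)–(4.237,2.000)
cell (5,0): code 0110 → (5.000,0.076)–(6.000,0.000)
cell (5,2): code 1001 → (6.000,2.723)–(5.000,2.687)
cell (6,0): code 0010 → (6.000,0.000)–(6.968,1.000)
cell (6,1): code 0011 → (6.968,1.000)–(6.818,2.000)
cell (6,2): code 0001 → (6.818,2.000)–(6.000,2.723)
total: 8 segments, chained into 1 closed loop(s), length Σ = 8.787521

segments=8 loops=1 length=8.788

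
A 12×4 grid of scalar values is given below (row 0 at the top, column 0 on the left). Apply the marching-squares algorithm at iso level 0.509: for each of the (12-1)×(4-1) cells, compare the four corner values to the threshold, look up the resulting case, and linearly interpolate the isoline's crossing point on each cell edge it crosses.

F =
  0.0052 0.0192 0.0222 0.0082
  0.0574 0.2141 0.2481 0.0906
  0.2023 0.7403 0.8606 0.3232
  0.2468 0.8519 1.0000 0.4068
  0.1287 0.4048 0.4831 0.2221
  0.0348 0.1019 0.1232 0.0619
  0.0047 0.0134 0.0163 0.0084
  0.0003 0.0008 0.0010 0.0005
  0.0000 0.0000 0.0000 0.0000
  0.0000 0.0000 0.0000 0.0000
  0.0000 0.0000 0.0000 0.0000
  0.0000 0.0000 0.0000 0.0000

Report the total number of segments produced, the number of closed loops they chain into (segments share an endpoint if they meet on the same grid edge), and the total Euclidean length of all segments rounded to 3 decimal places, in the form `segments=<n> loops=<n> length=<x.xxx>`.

cell (1,0): code 0100 → (1.560,1.000)–(2.000,0.570)
cell (1,1): code 1100 → (1.426,2.000)–(1.560,1.000)
cell (1,2): code 1000 → (2.000,2.654)–(1.426,2.000)
cell (2,0): code 0110 → (2.000,0.570)–(3.000,0.433)
cell (2,2): code 1001 → (3.000,2.828)–(2.000,2.654)
cell (3,0): code 0010 → (3.000,0.433)–(3.767,1.000)
cell (3,1): code 0011 → (3.767,1.000)–(3.950,2.000)
cell (3,2): code 0001 → (3.950,2.000)–(3.000,2.828)
total: 8 segments, chained into 1 closed loop(s), length Σ = 7.748604

segments=8 loops=1 length=7.749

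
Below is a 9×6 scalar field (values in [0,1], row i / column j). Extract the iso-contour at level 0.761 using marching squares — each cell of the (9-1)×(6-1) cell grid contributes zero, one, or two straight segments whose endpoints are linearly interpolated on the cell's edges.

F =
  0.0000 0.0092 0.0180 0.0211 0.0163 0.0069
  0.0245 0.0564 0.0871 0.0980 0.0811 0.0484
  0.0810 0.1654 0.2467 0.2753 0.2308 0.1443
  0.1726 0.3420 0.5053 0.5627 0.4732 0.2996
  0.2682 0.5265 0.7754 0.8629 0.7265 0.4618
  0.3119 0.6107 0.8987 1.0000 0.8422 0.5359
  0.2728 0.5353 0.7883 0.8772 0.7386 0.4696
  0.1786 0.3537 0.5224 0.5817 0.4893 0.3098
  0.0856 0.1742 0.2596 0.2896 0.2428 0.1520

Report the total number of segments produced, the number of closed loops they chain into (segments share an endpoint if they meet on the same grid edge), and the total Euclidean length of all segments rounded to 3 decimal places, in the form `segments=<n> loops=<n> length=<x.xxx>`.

cell (3,1): code 0100 → (3.947,2.000)–(4.000,1.942)
cell (3,2): code 1100 → (3.661,3.000)–(3.947,2.000)
cell (3,3): code 1000 → (4.000,3.747)–(3.661,3.000)
cell (4,1): code 0110 → (4.000,1.942)–(5.000,1.522)
cell (4,3): code 1101 → (4.298,4.000)–(4.000,3.747)
cell (4,4): code 1000 → (5.000,4.265)–(4.298,4.000)
cell (5,1): code 0110 → (5.000,1.522)–(6.000,1.892)
cell (5,3): code 1011 → (6.000,3.838)–(5.784,4.000)
cell (5,4): code 0001 → (5.784,4.000)–(5.000,4.265)
cell (6,1): code 0010 → (6.000,1.892)–(6.103,2.000)
cell (6,2): code 0011 → (6.103,2.000)–(6.393,3.000)
cell (6,3): code 0001 → (6.393,3.000)–(6.000,3.838)
total: 12 segments, chained into 1 closed loop(s), length Σ = 8.445322

segments=12 loops=1 length=8.445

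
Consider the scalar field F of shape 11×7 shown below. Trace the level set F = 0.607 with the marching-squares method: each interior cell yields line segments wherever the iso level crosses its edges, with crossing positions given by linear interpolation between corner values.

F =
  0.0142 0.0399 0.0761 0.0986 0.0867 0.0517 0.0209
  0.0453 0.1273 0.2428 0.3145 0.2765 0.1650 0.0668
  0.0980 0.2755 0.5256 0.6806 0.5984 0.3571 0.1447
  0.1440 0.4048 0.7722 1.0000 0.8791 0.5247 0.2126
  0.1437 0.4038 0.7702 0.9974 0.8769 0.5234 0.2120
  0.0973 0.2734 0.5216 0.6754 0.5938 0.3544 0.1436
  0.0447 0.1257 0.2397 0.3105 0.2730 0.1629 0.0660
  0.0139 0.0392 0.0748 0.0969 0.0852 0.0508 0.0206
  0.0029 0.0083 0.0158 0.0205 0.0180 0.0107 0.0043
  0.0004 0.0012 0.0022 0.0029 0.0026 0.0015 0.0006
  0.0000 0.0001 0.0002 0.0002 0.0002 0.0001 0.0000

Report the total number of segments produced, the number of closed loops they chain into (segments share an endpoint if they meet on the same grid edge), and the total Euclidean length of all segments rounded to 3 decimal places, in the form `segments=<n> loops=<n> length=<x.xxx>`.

segments=14 loops=1 length=10.384

cell (1,2): code 0100 → (1.799,3.000)–(2.000,2.525)
cell (1,3): code 1000 → (2.000,3.895)–(1.799,3.000)
cell (2,1): code 0100 → (2.330,2.000)–(3.000,1.550)
cell (2,2): code 1110 → (2.000,2.525)–(2.330,2.000)
cell (2,3): code 1101 → (2.031,4.000)–(2.000,3.895)
cell (2,4): code 1000 → (3.000,4.768)–(2.031,4.000)
cell (3,1): code 0110 → (3.000,1.550)–(4.000,1.555)
cell (3,4): code 1001 → (4.000,4.764)–(3.000,4.768)
cell (4,1): code 0010 → (4.000,1.555)–(4.656,2.000)
cell (4,2): code 0111 → (4.656,2.000)–(5.000,2.555)
cell (4,3): code 1011 → (5.000,3.838)–(4.953,4.000)
cell (4,4): code 0001 → (4.953,4.000)–(4.000,4.764)
cell (5,2): code 0010 → (5.000,2.555)–(5.187,3.000)
cell (5,3): code 0001 → (5.187,3.000)–(5.000,3.838)
total: 14 segments, chained into 1 closed loop(s), length Σ = 10.383629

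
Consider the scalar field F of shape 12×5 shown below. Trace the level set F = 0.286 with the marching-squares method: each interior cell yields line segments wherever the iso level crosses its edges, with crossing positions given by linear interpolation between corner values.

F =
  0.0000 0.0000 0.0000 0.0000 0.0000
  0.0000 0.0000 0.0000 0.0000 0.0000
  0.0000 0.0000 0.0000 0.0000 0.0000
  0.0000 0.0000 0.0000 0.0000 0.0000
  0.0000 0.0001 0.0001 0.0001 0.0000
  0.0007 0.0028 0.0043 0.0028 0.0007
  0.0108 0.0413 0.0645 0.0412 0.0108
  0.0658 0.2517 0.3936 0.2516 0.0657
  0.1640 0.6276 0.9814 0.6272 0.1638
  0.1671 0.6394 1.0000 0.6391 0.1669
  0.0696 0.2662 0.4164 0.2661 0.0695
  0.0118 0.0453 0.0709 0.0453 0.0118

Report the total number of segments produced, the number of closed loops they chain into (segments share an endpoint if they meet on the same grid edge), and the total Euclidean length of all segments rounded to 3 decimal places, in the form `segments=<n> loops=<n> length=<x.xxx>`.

segments=14 loops=1 length=11.099

cell (6,1): code 0100 → (6.673,2.000)–(7.000,1.242)
cell (6,2): code 1000 → (7.000,2.758)–(6.673,2.000)
cell (7,0): code 0100 → (7.091,1.000)–(8.000,0.263)
cell (7,1): code 1110 → (7.000,1.242)–(7.091,1.000)
cell (7,2): code 1101 → (7.092,3.000)–(7.000,2.758)
cell (7,3): code 1000 → (8.000,3.736)–(7.092,3.000)
cell (8,0): code 0110 → (8.000,0.263)–(9.000,0.252)
cell (8,3): code 1001 → (9.000,3.748)–(8.000,3.736)
cell (9,0): code 0010 → (9.000,0.252)–(9.947,1.000)
cell (9,1): code 0111 → (9.947,1.000)–(10.000,1.132)
cell (9,2): code 1011 → (10.000,2.868)–(9.947,3.000)
cell (9,3): code 0001 → (9.947,3.000)–(9.000,3.748)
cell (10,1): code 0010 → (10.000,1.132)–(10.377,2.000)
cell (10,2): code 0001 → (10.377,2.000)–(10.000,2.868)
total: 14 segments, chained into 1 closed loop(s), length Σ = 11.098713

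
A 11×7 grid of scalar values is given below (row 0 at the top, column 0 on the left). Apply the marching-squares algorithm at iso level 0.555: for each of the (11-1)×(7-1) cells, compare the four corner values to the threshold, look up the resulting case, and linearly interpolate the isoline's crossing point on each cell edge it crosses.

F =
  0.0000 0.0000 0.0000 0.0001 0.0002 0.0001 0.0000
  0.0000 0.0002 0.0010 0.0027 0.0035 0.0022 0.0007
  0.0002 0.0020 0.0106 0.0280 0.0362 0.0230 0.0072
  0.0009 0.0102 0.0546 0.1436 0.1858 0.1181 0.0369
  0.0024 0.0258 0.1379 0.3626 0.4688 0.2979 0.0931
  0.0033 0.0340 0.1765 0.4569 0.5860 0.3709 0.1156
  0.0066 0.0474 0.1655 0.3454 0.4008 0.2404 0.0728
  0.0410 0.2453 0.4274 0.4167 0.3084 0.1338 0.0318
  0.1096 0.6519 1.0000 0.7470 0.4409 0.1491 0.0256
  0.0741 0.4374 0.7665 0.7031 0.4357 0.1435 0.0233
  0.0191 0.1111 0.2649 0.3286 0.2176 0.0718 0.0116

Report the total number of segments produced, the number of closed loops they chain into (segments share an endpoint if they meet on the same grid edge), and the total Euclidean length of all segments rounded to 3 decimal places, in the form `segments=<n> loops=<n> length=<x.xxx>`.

cell (4,3): code 0100 → (4.735,4.000)–(5.000,3.760)
cell (4,4): code 1000 → (5.000,4.144)–(4.735,4.000)
cell (5,3): code 0010 → (5.000,3.760)–(5.167,4.000)
cell (5,4): code 0001 → (5.167,4.000)–(5.000,4.144)
cell (7,0): code 0100 → (7.762,1.000)–(8.000,0.821)
cell (7,1): code 1100 → (7.223,2.000)–(7.762,1.000)
cell (7,2): code 1100 → (7.419,3.000)–(7.223,2.000)
cell (7,3): code 1000 → (8.000,3.627)–(7.419,3.000)
cell (8,0): code 0010 → (8.000,0.821)–(8.452,1.000)
cell (8,1): code 0111 → (8.452,1.000)–(9.000,1.357)
cell (8,3): code 1001 → (9.000,3.554)–(8.000,3.627)
cell (9,1): code 0010 → (9.000,1.357)–(9.422,2.000)
cell (9,2): code 0011 → (9.422,2.000)–(9.395,3.000)
cell (9,3): code 0001 → (9.395,3.000)–(9.000,3.554)
total: 14 segments, chained into 2 closed loop(s), length Σ = 9.072474

segments=14 loops=2 length=9.072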